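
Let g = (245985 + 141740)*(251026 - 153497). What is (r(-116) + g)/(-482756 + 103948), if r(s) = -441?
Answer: -9453607771/94702 ≈ -99825.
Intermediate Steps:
g = 37814431525 (g = 387725*97529 = 37814431525)
(r(-116) + g)/(-482756 + 103948) = (-441 + 37814431525)/(-482756 + 103948) = 37814431084/(-378808) = 37814431084*(-1/378808) = -9453607771/94702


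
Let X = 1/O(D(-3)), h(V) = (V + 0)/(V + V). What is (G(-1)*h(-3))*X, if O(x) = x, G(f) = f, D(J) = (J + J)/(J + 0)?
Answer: -1/4 ≈ -0.25000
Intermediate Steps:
D(J) = 2 (D(J) = (2*J)/J = 2)
h(V) = 1/2 (h(V) = V/((2*V)) = V*(1/(2*V)) = 1/2)
X = 1/2 ≈ 0.50000
(G(-1)*h(-3))*X = -1*1/2*(1/2) = -1/2*1/2 = -1/4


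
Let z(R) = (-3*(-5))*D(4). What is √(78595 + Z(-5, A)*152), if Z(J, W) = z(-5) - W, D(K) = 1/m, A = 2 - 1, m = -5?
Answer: √77987 ≈ 279.26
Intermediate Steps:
A = 1
D(K) = -⅕ (D(K) = 1/(-5) = -⅕)
z(R) = -3 (z(R) = -3*(-5)*(-⅕) = 15*(-⅕) = -3)
Z(J, W) = -3 - W
√(78595 + Z(-5, A)*152) = √(78595 + (-3 - 1*1)*152) = √(78595 + (-3 - 1)*152) = √(78595 - 4*152) = √(78595 - 608) = √77987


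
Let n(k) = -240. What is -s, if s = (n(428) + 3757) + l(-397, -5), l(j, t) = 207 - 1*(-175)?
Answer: -3899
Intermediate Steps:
l(j, t) = 382 (l(j, t) = 207 + 175 = 382)
s = 3899 (s = (-240 + 3757) + 382 = 3517 + 382 = 3899)
-s = -1*3899 = -3899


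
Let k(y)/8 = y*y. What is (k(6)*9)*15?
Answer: 38880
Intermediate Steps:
k(y) = 8*y² (k(y) = 8*(y*y) = 8*y²)
(k(6)*9)*15 = ((8*6²)*9)*15 = ((8*36)*9)*15 = (288*9)*15 = 2592*15 = 38880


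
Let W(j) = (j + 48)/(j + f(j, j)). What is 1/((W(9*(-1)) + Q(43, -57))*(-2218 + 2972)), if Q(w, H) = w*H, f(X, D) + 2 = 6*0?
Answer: -11/20358000 ≈ -5.4033e-7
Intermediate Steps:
f(X, D) = -2 (f(X, D) = -2 + 6*0 = -2 + 0 = -2)
W(j) = (48 + j)/(-2 + j) (W(j) = (j + 48)/(j - 2) = (48 + j)/(-2 + j))
Q(w, H) = H*w
1/((W(9*(-1)) + Q(43, -57))*(-2218 + 2972)) = 1/(((48 + 9*(-1))/(-2 + 9*(-1)) - 57*43)*(-2218 + 2972)) = 1/(((48 - 9)/(-2 - 9) - 2451)*754) = 1/((39/(-11) - 2451)*754) = 1/((-1/11*39 - 2451)*754) = 1/((-39/11 - 2451)*754) = 1/(-27000/11*754) = 1/(-20358000/11) = -11/20358000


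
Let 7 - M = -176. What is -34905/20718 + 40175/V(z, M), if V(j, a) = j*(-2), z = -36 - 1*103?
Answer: 68553505/479967 ≈ 142.83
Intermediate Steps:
M = 183 (M = 7 - 1*(-176) = 7 + 176 = 183)
z = -139 (z = -36 - 103 = -139)
V(j, a) = -2*j
-34905/20718 + 40175/V(z, M) = -34905/20718 + 40175/((-2*(-139))) = -34905*1/20718 + 40175/278 = -11635/6906 + 40175*(1/278) = -11635/6906 + 40175/278 = 68553505/479967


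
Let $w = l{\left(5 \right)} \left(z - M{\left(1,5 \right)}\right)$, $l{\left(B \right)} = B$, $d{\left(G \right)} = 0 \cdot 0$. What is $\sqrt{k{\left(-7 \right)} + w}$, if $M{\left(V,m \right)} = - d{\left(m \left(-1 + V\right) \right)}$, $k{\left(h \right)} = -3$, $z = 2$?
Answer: $\sqrt{7} \approx 2.6458$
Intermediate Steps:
$d{\left(G \right)} = 0$
$M{\left(V,m \right)} = 0$ ($M{\left(V,m \right)} = \left(-1\right) 0 = 0$)
$w = 10$ ($w = 5 \left(2 - 0\right) = 5 \left(2 + 0\right) = 5 \cdot 2 = 10$)
$\sqrt{k{\left(-7 \right)} + w} = \sqrt{-3 + 10} = \sqrt{7}$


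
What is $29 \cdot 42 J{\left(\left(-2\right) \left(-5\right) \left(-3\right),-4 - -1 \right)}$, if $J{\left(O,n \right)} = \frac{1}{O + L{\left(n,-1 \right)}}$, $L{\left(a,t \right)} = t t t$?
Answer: $- \frac{1218}{31} \approx -39.29$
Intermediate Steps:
$L{\left(a,t \right)} = t^{3}$ ($L{\left(a,t \right)} = t^{2} t = t^{3}$)
$J{\left(O,n \right)} = \frac{1}{-1 + O}$ ($J{\left(O,n \right)} = \frac{1}{O + \left(-1\right)^{3}} = \frac{1}{O - 1} = \frac{1}{-1 + O}$)
$29 \cdot 42 J{\left(\left(-2\right) \left(-5\right) \left(-3\right),-4 - -1 \right)} = \frac{29 \cdot 42}{-1 + \left(-2\right) \left(-5\right) \left(-3\right)} = \frac{1218}{-1 + 10 \left(-3\right)} = \frac{1218}{-1 - 30} = \frac{1218}{-31} = 1218 \left(- \frac{1}{31}\right) = - \frac{1218}{31}$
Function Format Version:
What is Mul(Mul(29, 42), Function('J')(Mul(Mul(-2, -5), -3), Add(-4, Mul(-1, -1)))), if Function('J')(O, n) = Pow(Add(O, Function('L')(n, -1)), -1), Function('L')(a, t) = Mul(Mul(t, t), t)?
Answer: Rational(-1218, 31) ≈ -39.290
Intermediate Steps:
Function('L')(a, t) = Pow(t, 3) (Function('L')(a, t) = Mul(Pow(t, 2), t) = Pow(t, 3))
Function('J')(O, n) = Pow(Add(-1, O), -1) (Function('J')(O, n) = Pow(Add(O, Pow(-1, 3)), -1) = Pow(Add(O, -1), -1) = Pow(Add(-1, O), -1))
Mul(Mul(29, 42), Function('J')(Mul(Mul(-2, -5), -3), Add(-4, Mul(-1, -1)))) = Mul(Mul(29, 42), Pow(Add(-1, Mul(Mul(-2, -5), -3)), -1)) = Mul(1218, Pow(Add(-1, Mul(10, -3)), -1)) = Mul(1218, Pow(Add(-1, -30), -1)) = Mul(1218, Pow(-31, -1)) = Mul(1218, Rational(-1, 31)) = Rational(-1218, 31)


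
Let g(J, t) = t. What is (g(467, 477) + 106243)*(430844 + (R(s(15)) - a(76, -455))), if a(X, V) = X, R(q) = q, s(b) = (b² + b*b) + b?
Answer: 46021185760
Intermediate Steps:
s(b) = b + 2*b² (s(b) = (b² + b²) + b = 2*b² + b = b + 2*b²)
(g(467, 477) + 106243)*(430844 + (R(s(15)) - a(76, -455))) = (477 + 106243)*(430844 + (15*(1 + 2*15) - 1*76)) = 106720*(430844 + (15*(1 + 30) - 76)) = 106720*(430844 + (15*31 - 76)) = 106720*(430844 + (465 - 76)) = 106720*(430844 + 389) = 106720*431233 = 46021185760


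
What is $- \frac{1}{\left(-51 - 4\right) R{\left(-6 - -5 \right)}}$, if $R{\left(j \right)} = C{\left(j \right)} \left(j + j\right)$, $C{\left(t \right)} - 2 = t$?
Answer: $- \frac{1}{110} \approx -0.0090909$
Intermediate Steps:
$C{\left(t \right)} = 2 + t$
$R{\left(j \right)} = 2 j \left(2 + j\right)$ ($R{\left(j \right)} = \left(2 + j\right) \left(j + j\right) = \left(2 + j\right) 2 j = 2 j \left(2 + j\right)$)
$- \frac{1}{\left(-51 - 4\right) R{\left(-6 - -5 \right)}} = - \frac{1}{\left(-51 - 4\right) 2 \left(-6 - -5\right) \left(2 - 1\right)} = - \frac{1}{\left(-55\right) 2 \left(-6 + 5\right) \left(2 + \left(-6 + 5\right)\right)} = - \frac{1}{\left(-55\right) 2 \left(-1\right) \left(2 - 1\right)} = - \frac{1}{\left(-55\right) 2 \left(-1\right) 1} = - \frac{1}{\left(-55\right) \left(-2\right)} = - \frac{1}{110}$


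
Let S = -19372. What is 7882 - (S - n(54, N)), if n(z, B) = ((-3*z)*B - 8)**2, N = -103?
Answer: 278182938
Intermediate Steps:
n(z, B) = (-8 - 3*B*z)**2 (n(z, B) = (-3*B*z - 8)**2 = (-8 - 3*B*z)**2)
7882 - (S - n(54, N)) = 7882 - (-19372 - (8 + 3*(-103)*54)**2) = 7882 - (-19372 - (8 - 16686)**2) = 7882 - (-19372 - 1*(-16678)**2) = 7882 - (-19372 - 1*278155684) = 7882 - (-19372 - 278155684) = 7882 - 1*(-278175056) = 7882 + 278175056 = 278182938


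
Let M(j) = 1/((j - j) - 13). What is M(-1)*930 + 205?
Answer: 1735/13 ≈ 133.46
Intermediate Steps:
M(j) = -1/13 (M(j) = 1/(0 - 13) = 1/(-13) = -1/13)
M(-1)*930 + 205 = -1/13*930 + 205 = -930/13 + 205 = 1735/13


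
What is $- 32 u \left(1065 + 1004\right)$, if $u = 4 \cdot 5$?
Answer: $-1324160$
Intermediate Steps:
$u = 20$
$- 32 u \left(1065 + 1004\right) = \left(-32\right) 20 \left(1065 + 1004\right) = \left(-640\right) 2069 = -1324160$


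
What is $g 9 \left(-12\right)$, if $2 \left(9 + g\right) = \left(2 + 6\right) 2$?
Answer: $108$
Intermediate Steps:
$g = -1$ ($g = -9 + \frac{\left(2 + 6\right) 2}{2} = -9 + \frac{8 \cdot 2}{2} = -9 + \frac{1}{2} \cdot 16 = -9 + 8 = -1$)
$g 9 \left(-12\right) = \left(-1\right) 9 \left(-12\right) = \left(-9\right) \left(-12\right) = 108$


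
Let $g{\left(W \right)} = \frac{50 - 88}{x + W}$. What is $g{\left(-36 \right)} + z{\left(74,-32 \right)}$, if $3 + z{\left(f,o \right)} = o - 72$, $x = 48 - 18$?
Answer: $- \frac{302}{3} \approx -100.67$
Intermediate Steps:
$x = 30$
$z{\left(f,o \right)} = -75 + o$ ($z{\left(f,o \right)} = -3 + \left(o - 72\right) = -3 + \left(-72 + o\right) = -75 + o$)
$g{\left(W \right)} = - \frac{38}{30 + W}$ ($g{\left(W \right)} = \frac{50 - 88}{30 + W} = - \frac{38}{30 + W}$)
$g{\left(-36 \right)} + z{\left(74,-32 \right)} = - \frac{38}{30 - 36} - 107 = - \frac{38}{-6} - 107 = \left(-38\right) \left(- \frac{1}{6}\right) - 107 = \frac{19}{3} - 107 = - \frac{302}{3}$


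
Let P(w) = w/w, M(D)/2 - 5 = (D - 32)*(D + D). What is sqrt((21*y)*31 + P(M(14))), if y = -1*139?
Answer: 2*I*sqrt(22622) ≈ 300.81*I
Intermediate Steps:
y = -139
M(D) = 10 + 4*D*(-32 + D) (M(D) = 10 + 2*((D - 32)*(D + D)) = 10 + 2*((-32 + D)*(2*D)) = 10 + 2*(2*D*(-32 + D)) = 10 + 4*D*(-32 + D))
P(w) = 1
sqrt((21*y)*31 + P(M(14))) = sqrt((21*(-139))*31 + 1) = sqrt(-2919*31 + 1) = sqrt(-90489 + 1) = sqrt(-90488) = 2*I*sqrt(22622)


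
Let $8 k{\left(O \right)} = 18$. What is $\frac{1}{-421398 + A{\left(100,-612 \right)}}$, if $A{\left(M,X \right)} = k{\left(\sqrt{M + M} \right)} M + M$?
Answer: $- \frac{1}{421073} \approx -2.3749 \cdot 10^{-6}$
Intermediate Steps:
$k{\left(O \right)} = \frac{9}{4}$ ($k{\left(O \right)} = \frac{1}{8} \cdot 18 = \frac{9}{4}$)
$A{\left(M,X \right)} = \frac{13 M}{4}$ ($A{\left(M,X \right)} = \frac{9 M}{4} + M = \frac{13 M}{4}$)
$\frac{1}{-421398 + A{\left(100,-612 \right)}} = \frac{1}{-421398 + \frac{13}{4} \cdot 100} = \frac{1}{-421398 + 325} = \frac{1}{-421073} = - \frac{1}{421073}$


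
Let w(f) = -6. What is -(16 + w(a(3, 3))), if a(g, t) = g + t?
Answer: -10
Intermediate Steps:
-(16 + w(a(3, 3))) = -(16 - 6) = -1*10 = -10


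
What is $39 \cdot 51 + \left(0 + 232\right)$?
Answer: $2221$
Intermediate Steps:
$39 \cdot 51 + \left(0 + 232\right) = 1989 + 232 = 2221$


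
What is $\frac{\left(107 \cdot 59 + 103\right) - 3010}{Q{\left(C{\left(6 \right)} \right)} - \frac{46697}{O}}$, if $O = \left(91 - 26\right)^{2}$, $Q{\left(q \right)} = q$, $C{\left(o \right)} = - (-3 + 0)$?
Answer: $- \frac{7195175}{17011} \approx -422.97$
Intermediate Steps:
$C{\left(o \right)} = 3$ ($C{\left(o \right)} = \left(-1\right) \left(-3\right) = 3$)
$O = 4225$ ($O = 65^{2} = 4225$)
$\frac{\left(107 \cdot 59 + 103\right) - 3010}{Q{\left(C{\left(6 \right)} \right)} - \frac{46697}{O}} = \frac{\left(107 \cdot 59 + 103\right) - 3010}{3 - \frac{46697}{4225}} = \frac{\left(6313 + 103\right) - 3010}{3 - \frac{46697}{4225}} = \frac{6416 - 3010}{3 - \frac{46697}{4225}} = \frac{3406}{- \frac{34022}{4225}} = 3406 \left(- \frac{4225}{34022}\right) = - \frac{7195175}{17011}$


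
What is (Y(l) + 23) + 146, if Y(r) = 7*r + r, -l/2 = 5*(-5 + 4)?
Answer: 249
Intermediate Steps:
l = 10 (l = -10*(-5 + 4) = -10*(-1) = -2*(-5) = 10)
Y(r) = 8*r
(Y(l) + 23) + 146 = (8*10 + 23) + 146 = (80 + 23) + 146 = 103 + 146 = 249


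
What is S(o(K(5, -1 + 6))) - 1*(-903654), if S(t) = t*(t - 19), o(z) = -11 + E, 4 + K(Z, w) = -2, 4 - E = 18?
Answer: 904754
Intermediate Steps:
E = -14 (E = 4 - 1*18 = 4 - 18 = -14)
K(Z, w) = -6 (K(Z, w) = -4 - 2 = -6)
o(z) = -25 (o(z) = -11 - 14 = -25)
S(t) = t*(-19 + t)
S(o(K(5, -1 + 6))) - 1*(-903654) = -25*(-19 - 25) - 1*(-903654) = -25*(-44) + 903654 = 1100 + 903654 = 904754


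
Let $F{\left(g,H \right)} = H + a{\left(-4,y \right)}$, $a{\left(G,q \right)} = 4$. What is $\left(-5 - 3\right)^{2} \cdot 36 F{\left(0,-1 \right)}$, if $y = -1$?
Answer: $6912$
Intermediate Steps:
$F{\left(g,H \right)} = 4 + H$ ($F{\left(g,H \right)} = H + 4 = 4 + H$)
$\left(-5 - 3\right)^{2} \cdot 36 F{\left(0,-1 \right)} = \left(-5 - 3\right)^{2} \cdot 36 \left(4 - 1\right) = \left(-8\right)^{2} \cdot 36 \cdot 3 = 64 \cdot 36 \cdot 3 = 2304 \cdot 3 = 6912$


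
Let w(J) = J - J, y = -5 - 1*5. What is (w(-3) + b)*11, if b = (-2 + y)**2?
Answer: 1584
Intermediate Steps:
y = -10 (y = -5 - 5 = -10)
b = 144 (b = (-2 - 10)**2 = (-12)**2 = 144)
w(J) = 0
(w(-3) + b)*11 = (0 + 144)*11 = 144*11 = 1584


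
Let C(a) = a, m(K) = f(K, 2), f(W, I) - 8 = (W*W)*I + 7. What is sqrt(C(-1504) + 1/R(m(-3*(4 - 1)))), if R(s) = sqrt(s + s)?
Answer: sqrt(-188475264 + 354*sqrt(354))/354 ≈ 38.781*I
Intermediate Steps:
f(W, I) = 15 + I*W**2 (f(W, I) = 8 + ((W*W)*I + 7) = 8 + (W**2*I + 7) = 8 + (I*W**2 + 7) = 8 + (7 + I*W**2) = 15 + I*W**2)
m(K) = 15 + 2*K**2
R(s) = sqrt(2)*sqrt(s) (R(s) = sqrt(2*s) = sqrt(2)*sqrt(s))
sqrt(C(-1504) + 1/R(m(-3*(4 - 1)))) = sqrt(-1504 + 1/(sqrt(2)*sqrt(15 + 2*(-3*(4 - 1))**2))) = sqrt(-1504 + 1/(sqrt(2)*sqrt(15 + 2*(-3*3)**2))) = sqrt(-1504 + 1/(sqrt(2)*sqrt(15 + 2*(-9)**2))) = sqrt(-1504 + 1/(sqrt(2)*sqrt(15 + 2*81))) = sqrt(-1504 + 1/(sqrt(2)*sqrt(15 + 162))) = sqrt(-1504 + 1/(sqrt(2)*sqrt(177))) = sqrt(-1504 + 1/(sqrt(354))) = sqrt(-1504 + sqrt(354)/354)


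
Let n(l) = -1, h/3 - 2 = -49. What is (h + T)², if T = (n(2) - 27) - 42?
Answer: 44521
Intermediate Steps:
h = -141 (h = 6 + 3*(-49) = 6 - 147 = -141)
T = -70 (T = (-1 - 27) - 42 = -28 - 42 = -70)
(h + T)² = (-141 - 70)² = (-211)² = 44521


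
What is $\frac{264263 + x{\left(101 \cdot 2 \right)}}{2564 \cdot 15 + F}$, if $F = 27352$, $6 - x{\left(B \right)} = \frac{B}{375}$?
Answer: $\frac{99100673}{24679500} \approx 4.0155$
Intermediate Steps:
$x{\left(B \right)} = 6 - \frac{B}{375}$
$\frac{264263 + x{\left(101 \cdot 2 \right)}}{2564 \cdot 15 + F} = \frac{264263 + \left(6 - \frac{101 \cdot 2}{375}\right)}{2564 \cdot 15 + 27352} = \frac{264263 + \left(6 - \frac{202}{375}\right)}{38460 + 27352} = \frac{264263 + \left(6 - \frac{202}{375}\right)}{65812} = \left(264263 + \frac{2048}{375}\right) \frac{1}{65812} = \frac{99100673}{375} \cdot \frac{1}{65812} = \frac{99100673}{24679500}$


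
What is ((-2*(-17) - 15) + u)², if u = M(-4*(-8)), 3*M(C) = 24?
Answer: 729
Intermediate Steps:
M(C) = 8 (M(C) = (⅓)*24 = 8)
u = 8
((-2*(-17) - 15) + u)² = ((-2*(-17) - 15) + 8)² = ((34 - 15) + 8)² = (19 + 8)² = 27² = 729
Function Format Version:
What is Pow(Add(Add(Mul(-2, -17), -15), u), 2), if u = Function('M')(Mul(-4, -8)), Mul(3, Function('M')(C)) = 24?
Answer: 729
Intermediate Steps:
Function('M')(C) = 8 (Function('M')(C) = Mul(Rational(1, 3), 24) = 8)
u = 8
Pow(Add(Add(Mul(-2, -17), -15), u), 2) = Pow(Add(Add(Mul(-2, -17), -15), 8), 2) = Pow(Add(Add(34, -15), 8), 2) = Pow(Add(19, 8), 2) = Pow(27, 2) = 729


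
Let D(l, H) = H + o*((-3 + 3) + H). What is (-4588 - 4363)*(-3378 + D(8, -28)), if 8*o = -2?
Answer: 30424449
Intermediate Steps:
o = -¼ (o = (⅛)*(-2) = -¼ ≈ -0.25000)
D(l, H) = 3*H/4 (D(l, H) = H - ((-3 + 3) + H)/4 = H - (0 + H)/4 = H - H/4 = 3*H/4)
(-4588 - 4363)*(-3378 + D(8, -28)) = (-4588 - 4363)*(-3378 + (¾)*(-28)) = -8951*(-3378 - 21) = -8951*(-3399) = 30424449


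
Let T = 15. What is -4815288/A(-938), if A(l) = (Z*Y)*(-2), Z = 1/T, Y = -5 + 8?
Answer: 12038220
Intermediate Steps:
Y = 3
Z = 1/15 ≈ 0.066667
A(l) = -⅖ (A(l) = ((1/15)*3)*(-2) = (⅕)*(-2) = -⅖)
-4815288/A(-938) = -4815288/(-⅖) = -4815288*(-5/2) = 12038220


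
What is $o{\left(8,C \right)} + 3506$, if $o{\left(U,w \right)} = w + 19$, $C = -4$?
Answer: $3521$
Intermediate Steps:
$o{\left(U,w \right)} = 19 + w$
$o{\left(8,C \right)} + 3506 = \left(19 - 4\right) + 3506 = 15 + 3506 = 3521$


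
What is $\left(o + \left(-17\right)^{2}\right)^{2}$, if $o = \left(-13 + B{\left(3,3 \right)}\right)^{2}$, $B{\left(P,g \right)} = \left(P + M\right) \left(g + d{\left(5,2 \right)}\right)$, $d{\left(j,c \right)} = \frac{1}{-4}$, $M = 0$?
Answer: $\frac{24850225}{256} \approx 97071.0$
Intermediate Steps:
$d{\left(j,c \right)} = - \frac{1}{4}$
$B{\left(P,g \right)} = P \left(- \frac{1}{4} + g\right)$ ($B{\left(P,g \right)} = \left(P + 0\right) \left(g - \frac{1}{4}\right) = P \left(- \frac{1}{4} + g\right)$)
$o = \frac{361}{16}$ ($o = \left(-13 + 3 \left(- \frac{1}{4} + 3\right)\right)^{2} = \left(-13 + 3 \cdot \frac{11}{4}\right)^{2} = \left(-13 + \frac{33}{4}\right)^{2} = \left(- \frac{19}{4}\right)^{2} = \frac{361}{16} \approx 22.563$)
$\left(o + \left(-17\right)^{2}\right)^{2} = \left(\frac{361}{16} + \left(-17\right)^{2}\right)^{2} = \left(\frac{361}{16} + 289\right)^{2} = \left(\frac{4985}{16}\right)^{2} = \frac{24850225}{256}$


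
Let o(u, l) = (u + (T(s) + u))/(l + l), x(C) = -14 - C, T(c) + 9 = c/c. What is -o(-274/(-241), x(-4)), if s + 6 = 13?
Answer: -69/241 ≈ -0.28631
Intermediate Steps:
s = 7 (s = -6 + 13 = 7)
T(c) = -8 (T(c) = -9 + c/c = -9 + 1 = -8)
o(u, l) = (-8 + 2*u)/(2*l) (o(u, l) = (u + (-8 + u))/(l + l) = (-8 + 2*u)/((2*l)) = (-8 + 2*u)*(1/(2*l)) = (-8 + 2*u)/(2*l))
-o(-274/(-241), x(-4)) = -(-4 - 274/(-241))/(-14 - 1*(-4)) = -(-4 - 274*(-1/241))/(-14 + 4) = -(-4 + 274/241)/(-10) = -(-1)*(-690)/(10*241) = -1*69/241 = -69/241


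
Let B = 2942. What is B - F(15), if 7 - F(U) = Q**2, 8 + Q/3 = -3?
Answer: 4024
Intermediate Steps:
Q = -33 (Q = -24 + 3*(-3) = -24 - 9 = -33)
F(U) = -1082 (F(U) = 7 - 1*(-33)**2 = 7 - 1*1089 = 7 - 1089 = -1082)
B - F(15) = 2942 - 1*(-1082) = 2942 + 1082 = 4024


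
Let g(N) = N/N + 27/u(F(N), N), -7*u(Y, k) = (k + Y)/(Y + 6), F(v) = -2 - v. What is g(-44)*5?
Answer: 22685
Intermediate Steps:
u(Y, k) = -(Y + k)/(7*(6 + Y)) (u(Y, k) = -(k + Y)/(7*(Y + 6)) = -(Y + k)/(7*(6 + Y)))
g(N) = 379 - 189*N/2 (g(N) = N/N + 27/(((-(-2 - N) - N)/(7*(6 + (-2 - N))))) = 1 + 27/((((2 + N) - N)/(7*(4 - N)))) = 1 + 27/(((⅐)*2/(4 - N))) = 1 + 27/((2/(7*(4 - N)))) = 1 + 27*(14 - 7*N/2) = 1 + (378 - 189*N/2) = 379 - 189*N/2)
g(-44)*5 = (379 - 189/2*(-44))*5 = (379 + 4158)*5 = 4537*5 = 22685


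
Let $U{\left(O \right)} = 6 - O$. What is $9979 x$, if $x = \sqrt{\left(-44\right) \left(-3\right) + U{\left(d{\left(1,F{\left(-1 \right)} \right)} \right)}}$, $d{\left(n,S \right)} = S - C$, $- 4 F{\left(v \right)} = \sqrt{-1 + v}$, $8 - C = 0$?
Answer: $\frac{9979 \sqrt{584 + i \sqrt{2}}}{2} \approx 1.2058 \cdot 10^{5} + 145.99 i$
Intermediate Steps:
$C = 8$ ($C = 8 - 0 = 8 + 0 = 8$)
$F{\left(v \right)} = - \frac{\sqrt{-1 + v}}{4}$
$d{\left(n,S \right)} = -8 + S$ ($d{\left(n,S \right)} = S - 8 = -8 + S$)
$x = \sqrt{146 + \frac{i \sqrt{2}}{4}}$ ($x = \sqrt{\left(-44\right) \left(-3\right) + \left(6 - \left(-8 - \frac{\sqrt{-1 - 1}}{4}\right)\right)} = \sqrt{132 + \left(6 - \left(-8 - \frac{\sqrt{-2}}{4}\right)\right)} = \sqrt{132 + \left(6 - \left(-8 - \frac{i \sqrt{2}}{4}\right)\right)} = \sqrt{132 + \left(6 + \left(8 + \frac{i \sqrt{2}}{4}\right)\right)} = \sqrt{132 + \left(14 + \frac{i \sqrt{2}}{4}\right)} = \sqrt{146 + \frac{i \sqrt{2}}{4}} \approx 12.083 + 0.0146 i$)
$9979 x = 9979 \frac{\sqrt{584 + i \sqrt{2}}}{2} = \frac{9979 \sqrt{584 + i \sqrt{2}}}{2}$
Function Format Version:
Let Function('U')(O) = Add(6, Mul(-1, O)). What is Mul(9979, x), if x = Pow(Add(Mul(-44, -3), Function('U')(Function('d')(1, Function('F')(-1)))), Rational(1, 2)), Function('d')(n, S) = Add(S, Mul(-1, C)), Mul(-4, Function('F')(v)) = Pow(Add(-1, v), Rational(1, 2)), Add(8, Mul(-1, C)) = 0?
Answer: Mul(Rational(9979, 2), Pow(Add(584, Mul(I, Pow(2, Rational(1, 2)))), Rational(1, 2))) ≈ Add(1.2058e+5, Mul(145.99, I))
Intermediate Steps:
C = 8 (C = Add(8, Mul(-1, 0)) = Add(8, 0) = 8)
Function('F')(v) = Mul(Rational(-1, 4), Pow(Add(-1, v), Rational(1, 2)))
Function('d')(n, S) = Add(-8, S) (Function('d')(n, S) = Add(S, Mul(-1, 8)) = Add(S, -8) = Add(-8, S))
x = Pow(Add(146, Mul(Rational(1, 4), I, Pow(2, Rational(1, 2)))), Rational(1, 2)) (x = Pow(Add(Mul(-44, -3), Add(6, Mul(-1, Add(-8, Mul(Rational(-1, 4), Pow(Add(-1, -1), Rational(1, 2))))))), Rational(1, 2)) = Pow(Add(132, Add(6, Mul(-1, Add(-8, Mul(Rational(-1, 4), Pow(-2, Rational(1, 2))))))), Rational(1, 2)) = Pow(Add(132, Add(6, Mul(-1, Add(-8, Mul(Rational(-1, 4), Mul(I, Pow(2, Rational(1, 2)))))))), Rational(1, 2)) = Pow(Add(132, Add(6, Mul(-1, Add(-8, Mul(Rational(-1, 4), I, Pow(2, Rational(1, 2))))))), Rational(1, 2)) = Pow(Add(132, Add(6, Add(8, Mul(Rational(1, 4), I, Pow(2, Rational(1, 2)))))), Rational(1, 2)) = Pow(Add(132, Add(14, Mul(Rational(1, 4), I, Pow(2, Rational(1, 2))))), Rational(1, 2)) = Pow(Add(146, Mul(Rational(1, 4), I, Pow(2, Rational(1, 2)))), Rational(1, 2)) ≈ Add(12.083, Mul(0.0146, I)))
Mul(9979, x) = Mul(9979, Mul(Rational(1, 2), Pow(Add(584, Mul(I, Pow(2, Rational(1, 2)))), Rational(1, 2)))) = Mul(Rational(9979, 2), Pow(Add(584, Mul(I, Pow(2, Rational(1, 2)))), Rational(1, 2)))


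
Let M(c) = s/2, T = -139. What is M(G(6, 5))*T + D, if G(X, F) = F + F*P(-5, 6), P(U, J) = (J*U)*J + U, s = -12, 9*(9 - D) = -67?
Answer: 7654/9 ≈ 850.44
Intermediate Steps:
D = 148/9 (D = 9 - ⅑*(-67) = 9 + 67/9 = 148/9 ≈ 16.444)
P(U, J) = U + U*J² (P(U, J) = U*J² + U = U + U*J²)
G(X, F) = -184*F (G(X, F) = F + F*(-5*(1 + 6²)) = F + F*(-5*(1 + 36)) = F + F*(-5*37) = F + F*(-185) = F - 185*F = -184*F)
M(c) = -6 (M(c) = -12/2 = -12*½ = -6)
M(G(6, 5))*T + D = -6*(-139) + 148/9 = 834 + 148/9 = 7654/9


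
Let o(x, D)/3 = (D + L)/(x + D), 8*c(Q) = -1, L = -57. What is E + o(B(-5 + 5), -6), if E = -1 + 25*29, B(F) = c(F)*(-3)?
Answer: 3788/5 ≈ 757.60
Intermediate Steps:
c(Q) = -⅛ (c(Q) = (⅛)*(-1) = -⅛)
B(F) = 3/8 (B(F) = -⅛*(-3) = 3/8)
o(x, D) = 3*(-57 + D)/(D + x) (o(x, D) = 3*((D - 57)/(x + D)) = 3*((-57 + D)/(D + x)) = 3*(-57 + D)/(D + x))
E = 724 (E = -1 + 725 = 724)
E + o(B(-5 + 5), -6) = 724 + 3*(-57 - 6)/(-6 + 3/8) = 724 + 3*(-63)/(-45/8) = 724 + 3*(-8/45)*(-63) = 724 + 168/5 = 3788/5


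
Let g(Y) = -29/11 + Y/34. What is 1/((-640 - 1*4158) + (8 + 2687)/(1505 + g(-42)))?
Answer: -280711/1346347413 ≈ -0.00020850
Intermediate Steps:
g(Y) = -29/11 + Y/34 (g(Y) = -29*1/11 + Y*(1/34) = -29/11 + Y/34)
1/((-640 - 1*4158) + (8 + 2687)/(1505 + g(-42))) = 1/((-640 - 1*4158) + (8 + 2687)/(1505 + (-29/11 + (1/34)*(-42)))) = 1/((-640 - 4158) + 2695/(1505 + (-29/11 - 21/17))) = 1/(-4798 + 2695/(1505 - 724/187)) = 1/(-4798 + 2695/(280711/187)) = 1/(-4798 + 2695*(187/280711)) = 1/(-4798 + 503965/280711) = 1/(-1346347413/280711) = -280711/1346347413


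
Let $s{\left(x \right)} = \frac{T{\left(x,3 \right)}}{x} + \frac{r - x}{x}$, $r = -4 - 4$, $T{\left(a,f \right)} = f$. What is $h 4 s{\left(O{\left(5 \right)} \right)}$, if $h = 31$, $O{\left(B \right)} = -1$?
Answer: $496$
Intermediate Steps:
$r = -8$ ($r = -4 - 4 = -8$)
$s{\left(x \right)} = \frac{3}{x} + \frac{-8 - x}{x}$
$h 4 s{\left(O{\left(5 \right)} \right)} = 31 \cdot 4 \frac{-5 - -1}{-1} = 124 \left(- (-5 + 1)\right) = 124 \left(\left(-1\right) \left(-4\right)\right) = 124 \cdot 4 = 496$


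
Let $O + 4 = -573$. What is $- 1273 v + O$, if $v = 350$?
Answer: $-446127$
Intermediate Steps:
$O = -577$ ($O = -4 - 573 = -577$)
$- 1273 v + O = \left(-1273\right) 350 - 577 = -445550 - 577 = -446127$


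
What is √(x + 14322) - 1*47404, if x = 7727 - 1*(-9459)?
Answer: -47404 + 2*√7877 ≈ -47227.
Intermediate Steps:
x = 17186 (x = 7727 + 9459 = 17186)
√(x + 14322) - 1*47404 = √(17186 + 14322) - 1*47404 = √31508 - 47404 = 2*√7877 - 47404 = -47404 + 2*√7877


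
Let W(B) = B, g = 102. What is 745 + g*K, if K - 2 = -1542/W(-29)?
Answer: 184805/29 ≈ 6372.6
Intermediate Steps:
K = 1600/29 (K = 2 - 1542/(-29) = 2 - 1542*(-1/29) = 2 + 1542/29 = 1600/29 ≈ 55.172)
745 + g*K = 745 + 102*(1600/29) = 745 + 163200/29 = 184805/29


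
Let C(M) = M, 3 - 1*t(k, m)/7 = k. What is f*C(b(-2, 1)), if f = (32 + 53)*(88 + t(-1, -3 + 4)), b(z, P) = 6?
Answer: 59160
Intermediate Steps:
t(k, m) = 21 - 7*k
f = 9860 (f = (32 + 53)*(88 + (21 - 7*(-1))) = 85*(88 + (21 + 7)) = 85*(88 + 28) = 85*116 = 9860)
f*C(b(-2, 1)) = 9860*6 = 59160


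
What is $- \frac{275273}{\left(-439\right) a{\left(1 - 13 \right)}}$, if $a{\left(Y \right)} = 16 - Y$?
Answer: $\frac{275273}{12292} \approx 22.394$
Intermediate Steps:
$- \frac{275273}{\left(-439\right) a{\left(1 - 13 \right)}} = - \frac{275273}{\left(-439\right) \left(16 - \left(1 - 13\right)\right)} = - \frac{275273}{\left(-439\right) \left(16 - -12\right)} = - \frac{275273}{\left(-439\right) \left(16 + 12\right)} = - \frac{275273}{\left(-439\right) 28} = - \frac{275273}{-12292} = \left(-275273\right) \left(- \frac{1}{12292}\right) = \frac{275273}{12292}$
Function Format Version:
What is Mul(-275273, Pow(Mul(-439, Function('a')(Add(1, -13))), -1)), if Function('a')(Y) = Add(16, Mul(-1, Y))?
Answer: Rational(275273, 12292) ≈ 22.394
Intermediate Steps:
Mul(-275273, Pow(Mul(-439, Function('a')(Add(1, -13))), -1)) = Mul(-275273, Pow(Mul(-439, Add(16, Mul(-1, Add(1, -13)))), -1)) = Mul(-275273, Pow(Mul(-439, Add(16, Mul(-1, -12))), -1)) = Mul(-275273, Pow(Mul(-439, Add(16, 12)), -1)) = Mul(-275273, Pow(Mul(-439, 28), -1)) = Mul(-275273, Pow(-12292, -1)) = Mul(-275273, Rational(-1, 12292)) = Rational(275273, 12292)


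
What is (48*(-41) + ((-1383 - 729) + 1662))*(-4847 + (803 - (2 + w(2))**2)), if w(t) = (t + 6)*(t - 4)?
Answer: 10252320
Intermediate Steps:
w(t) = (-4 + t)*(6 + t) (w(t) = (6 + t)*(-4 + t) = (-4 + t)*(6 + t))
(48*(-41) + ((-1383 - 729) + 1662))*(-4847 + (803 - (2 + w(2))**2)) = (48*(-41) + ((-1383 - 729) + 1662))*(-4847 + (803 - (2 + (-24 + 2**2 + 2*2))**2)) = (-1968 + (-2112 + 1662))*(-4847 + (803 - (2 + (-24 + 4 + 4))**2)) = (-1968 - 450)*(-4847 + (803 - (2 - 16)**2)) = -2418*(-4847 + (803 - 1*(-14)**2)) = -2418*(-4847 + (803 - 1*196)) = -2418*(-4847 + (803 - 196)) = -2418*(-4847 + 607) = -2418*(-4240) = 10252320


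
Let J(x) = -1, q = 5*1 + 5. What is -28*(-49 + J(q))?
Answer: 1400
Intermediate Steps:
q = 10 (q = 5 + 5 = 10)
-28*(-49 + J(q)) = -28*(-49 - 1) = -28*(-50) = 1400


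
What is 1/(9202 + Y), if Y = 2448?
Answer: 1/11650 ≈ 8.5837e-5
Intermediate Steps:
1/(9202 + Y) = 1/(9202 + 2448) = 1/11650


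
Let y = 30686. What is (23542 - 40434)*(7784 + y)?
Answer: -649835240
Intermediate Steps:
(23542 - 40434)*(7784 + y) = (23542 - 40434)*(7784 + 30686) = -16892*38470 = -649835240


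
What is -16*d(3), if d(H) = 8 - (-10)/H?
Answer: -544/3 ≈ -181.33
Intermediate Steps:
d(H) = 8 + 10/H
-16*d(3) = -16*(8 + 10/3) = -16*34/3 = -544/3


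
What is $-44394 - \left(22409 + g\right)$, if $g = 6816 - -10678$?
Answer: $-84297$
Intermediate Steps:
$g = 17494$ ($g = 6816 + 10678 = 17494$)
$-44394 - \left(22409 + g\right) = -44394 - 39903 = -84297$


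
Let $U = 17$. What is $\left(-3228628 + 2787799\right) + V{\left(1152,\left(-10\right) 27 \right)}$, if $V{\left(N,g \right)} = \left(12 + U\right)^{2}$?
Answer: $-439988$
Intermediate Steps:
$V{\left(N,g \right)} = 841$ ($V{\left(N,g \right)} = \left(12 + 17\right)^{2} = 29^{2} = 841$)
$\left(-3228628 + 2787799\right) + V{\left(1152,\left(-10\right) 27 \right)} = \left(-3228628 + 2787799\right) + 841 = -440829 + 841 = -439988$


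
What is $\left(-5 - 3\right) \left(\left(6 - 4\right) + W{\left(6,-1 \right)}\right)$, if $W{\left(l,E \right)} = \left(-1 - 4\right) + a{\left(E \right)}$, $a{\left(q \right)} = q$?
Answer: $32$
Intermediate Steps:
$W{\left(l,E \right)} = -5 + E$ ($W{\left(l,E \right)} = \left(-1 - 4\right) + E = -5 + E$)
$\left(-5 - 3\right) \left(\left(6 - 4\right) + W{\left(6,-1 \right)}\right) = \left(-5 - 3\right) \left(\left(6 - 4\right) - 6\right) = - 8 \left(\left(6 - 4\right) - 6\right) = - 8 \left(2 - 6\right) = \left(-8\right) \left(-4\right) = 32$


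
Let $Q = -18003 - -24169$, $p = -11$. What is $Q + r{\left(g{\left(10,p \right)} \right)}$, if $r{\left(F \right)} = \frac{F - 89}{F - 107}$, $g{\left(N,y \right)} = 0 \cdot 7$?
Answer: $\frac{659851}{107} \approx 6166.8$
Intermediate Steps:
$g{\left(N,y \right)} = 0$
$r{\left(F \right)} = \frac{-89 + F}{-107 + F}$
$Q = 6166$ ($Q = -18003 + 24169 = 6166$)
$Q + r{\left(g{\left(10,p \right)} \right)} = 6166 + \frac{-89 + 0}{-107 + 0} = 6166 + \frac{1}{-107} \left(-89\right) = 6166 - - \frac{89}{107} = 6166 + \frac{89}{107} = \frac{659851}{107}$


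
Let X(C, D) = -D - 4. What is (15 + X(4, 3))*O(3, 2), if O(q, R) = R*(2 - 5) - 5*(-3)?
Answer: 72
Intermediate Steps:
O(q, R) = 15 - 3*R (O(q, R) = R*(-3) + 15 = -3*R + 15 = 15 - 3*R)
X(C, D) = -4 - D
(15 + X(4, 3))*O(3, 2) = (15 + (-4 - 1*3))*(15 - 3*2) = (15 + (-4 - 3))*(15 - 6) = (15 - 7)*9 = 8*9 = 72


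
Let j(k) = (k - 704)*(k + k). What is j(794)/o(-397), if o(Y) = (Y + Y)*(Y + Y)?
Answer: 90/397 ≈ 0.22670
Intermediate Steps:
o(Y) = 4*Y² (o(Y) = (2*Y)*(2*Y) = 4*Y²)
j(k) = 2*k*(-704 + k) (j(k) = (-704 + k)*(2*k) = 2*k*(-704 + k))
j(794)/o(-397) = (2*794*(-704 + 794))/((4*(-397)²)) = (2*794*90)/((4*157609)) = 142920/630436 = 142920*(1/630436) = 90/397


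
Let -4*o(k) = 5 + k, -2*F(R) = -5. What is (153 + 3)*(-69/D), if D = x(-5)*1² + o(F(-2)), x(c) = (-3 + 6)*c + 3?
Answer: 28704/37 ≈ 775.78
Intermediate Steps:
F(R) = 5/2 (F(R) = -½*(-5) = 5/2)
o(k) = -5/4 - k/4 (o(k) = -(5 + k)/4 = -5/4 - k/4)
x(c) = 3 + 3*c (x(c) = 3*c + 3 = 3 + 3*c)
D = -111/8 (D = (3 + 3*(-5))*1² + (-5/4 - ¼*5/2) = (3 - 15)*1 + (-5/4 - 5/8) = -12*1 - 15/8 = -12 - 15/8 = -111/8 ≈ -13.875)
(153 + 3)*(-69/D) = (153 + 3)*(-69/(-111/8)) = 156*(-69*(-8/111)) = 156*(184/37) = 28704/37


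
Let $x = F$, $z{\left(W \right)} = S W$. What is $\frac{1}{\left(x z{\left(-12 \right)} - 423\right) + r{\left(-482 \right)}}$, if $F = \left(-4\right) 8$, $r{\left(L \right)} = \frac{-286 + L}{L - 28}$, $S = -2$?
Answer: $- \frac{85}{101107} \approx -0.00084069$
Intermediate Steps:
$r{\left(L \right)} = \frac{-286 + L}{-28 + L}$
$z{\left(W \right)} = - 2 W$
$F = -32$
$x = -32$
$\frac{1}{\left(x z{\left(-12 \right)} - 423\right) + r{\left(-482 \right)}} = \frac{1}{\left(- 32 \left(\left(-2\right) \left(-12\right)\right) - 423\right) + \frac{-286 - 482}{-28 - 482}} = \frac{1}{\left(\left(-32\right) 24 - 423\right) + \frac{1}{-510} \left(-768\right)} = \frac{1}{\left(-768 - 423\right) - - \frac{128}{85}} = \frac{1}{-1191 + \frac{128}{85}} = \frac{1}{- \frac{101107}{85}} = - \frac{85}{101107}$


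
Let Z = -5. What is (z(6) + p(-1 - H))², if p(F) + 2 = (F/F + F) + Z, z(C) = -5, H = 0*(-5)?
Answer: 144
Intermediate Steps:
H = 0
p(F) = -6 + F (p(F) = -2 + ((F/F + F) - 5) = -2 + ((1 + F) - 5) = -2 + (-4 + F) = -6 + F)
(z(6) + p(-1 - H))² = (-5 + (-6 + (-1 - 1*0)))² = (-5 + (-6 + (-1 + 0)))² = (-5 + (-6 - 1))² = (-5 - 7)² = (-12)² = 144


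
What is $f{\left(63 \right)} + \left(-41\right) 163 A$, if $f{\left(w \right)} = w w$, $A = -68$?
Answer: $458413$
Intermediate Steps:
$f{\left(w \right)} = w^{2}$
$f{\left(63 \right)} + \left(-41\right) 163 A = 63^{2} + \left(-41\right) 163 \left(-68\right) = 3969 - -454444 = 3969 + 454444 = 458413$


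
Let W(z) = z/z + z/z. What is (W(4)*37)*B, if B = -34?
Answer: -2516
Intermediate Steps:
W(z) = 2 (W(z) = 1 + 1 = 2)
(W(4)*37)*B = (2*37)*(-34) = 74*(-34) = -2516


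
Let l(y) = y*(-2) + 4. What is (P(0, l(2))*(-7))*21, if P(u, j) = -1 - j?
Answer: 147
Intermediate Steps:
l(y) = 4 - 2*y (l(y) = -2*y + 4 = 4 - 2*y)
(P(0, l(2))*(-7))*21 = ((-1 - (4 - 2*2))*(-7))*21 = ((-1 - (4 - 4))*(-7))*21 = ((-1 - 1*0)*(-7))*21 = ((-1 + 0)*(-7))*21 = -1*(-7)*21 = 7*21 = 147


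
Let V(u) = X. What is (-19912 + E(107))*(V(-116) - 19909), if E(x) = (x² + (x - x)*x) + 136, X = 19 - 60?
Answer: 166123650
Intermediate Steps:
X = -41
V(u) = -41
E(x) = 136 + x² (E(x) = (x² + 0*x) + 136 = (x² + 0) + 136 = x² + 136 = 136 + x²)
(-19912 + E(107))*(V(-116) - 19909) = (-19912 + (136 + 107²))*(-41 - 19909) = (-19912 + (136 + 11449))*(-19950) = (-19912 + 11585)*(-19950) = -8327*(-19950) = 166123650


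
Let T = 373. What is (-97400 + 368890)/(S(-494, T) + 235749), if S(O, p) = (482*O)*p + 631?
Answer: -135745/44288952 ≈ -0.0030650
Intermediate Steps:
S(O, p) = 631 + 482*O*p (S(O, p) = 482*O*p + 631 = 631 + 482*O*p)
(-97400 + 368890)/(S(-494, T) + 235749) = (-97400 + 368890)/((631 + 482*(-494)*373) + 235749) = 271490/((631 - 88814284) + 235749) = 271490/(-88813653 + 235749) = 271490/(-88577904) = 271490*(-1/88577904) = -135745/44288952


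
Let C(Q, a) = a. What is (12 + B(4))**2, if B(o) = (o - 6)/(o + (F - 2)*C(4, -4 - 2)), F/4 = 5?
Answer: 390625/2704 ≈ 144.46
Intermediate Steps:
F = 20 (F = 4*5 = 20)
B(o) = (-6 + o)/(-108 + o) (B(o) = (o - 6)/(o + (20 - 2)*(-4 - 2)) = (-6 + o)/(o + 18*(-6)) = (-6 + o)/(o - 108) = (-6 + o)/(-108 + o))
(12 + B(4))**2 = (12 + (-6 + 4)/(-108 + 4))**2 = (12 - 2/(-104))**2 = (12 - 1/104*(-2))**2 = (12 + 1/52)**2 = (625/52)**2 = 390625/2704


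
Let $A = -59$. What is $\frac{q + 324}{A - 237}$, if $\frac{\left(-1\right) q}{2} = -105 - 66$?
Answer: $- \frac{9}{4} \approx -2.25$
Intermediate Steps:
$q = 342$ ($q = - 2 \left(-105 - 66\right) = \left(-2\right) \left(-171\right) = 342$)
$\frac{q + 324}{A - 237} = \frac{342 + 324}{-59 - 237} = \frac{666}{-296} = 666 \left(- \frac{1}{296}\right) = - \frac{9}{4}$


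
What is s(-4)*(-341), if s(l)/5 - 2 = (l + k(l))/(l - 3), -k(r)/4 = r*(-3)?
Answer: -112530/7 ≈ -16076.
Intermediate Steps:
k(r) = 12*r (k(r) = -4*r*(-3) = -(-12)*r = 12*r)
s(l) = 10 + 65*l/(-3 + l) (s(l) = 10 + 5*((l + 12*l)/(l - 3)) = 10 + 5*((13*l)/(-3 + l)) = 10 + 5*(13*l/(-3 + l)) = 10 + 65*l/(-3 + l))
s(-4)*(-341) = (15*(-2 + 5*(-4))/(-3 - 4))*(-341) = (15*(-2 - 20)/(-7))*(-341) = (15*(-⅐)*(-22))*(-341) = (330/7)*(-341) = -112530/7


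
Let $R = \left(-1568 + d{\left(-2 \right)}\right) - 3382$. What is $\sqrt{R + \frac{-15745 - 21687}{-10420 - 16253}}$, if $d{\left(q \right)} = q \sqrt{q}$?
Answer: $\frac{\sqrt{-3520673774814 - 1422897858 i \sqrt{2}}}{26673} \approx 0.020104 - 70.346 i$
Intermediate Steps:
$d{\left(q \right)} = q^{\frac{3}{2}}$
$R = -4950 - 2 i \sqrt{2}$ ($R = \left(-1568 + \left(-2\right)^{\frac{3}{2}}\right) - 3382 = \left(-1568 - 2 i \sqrt{2}\right) - 3382 = -4950 - 2 i \sqrt{2} \approx -4950.0 - 2.8284 i$)
$\sqrt{R + \frac{-15745 - 21687}{-10420 - 16253}} = \sqrt{\left(-4950 - 2 i \sqrt{2}\right) + \frac{-15745 - 21687}{-10420 - 16253}} = \sqrt{\left(-4950 - 2 i \sqrt{2}\right) - \frac{37432}{-26673}} = \sqrt{\left(-4950 - 2 i \sqrt{2}\right) - - \frac{37432}{26673}} = \sqrt{\left(-4950 - 2 i \sqrt{2}\right) + \frac{37432}{26673}} = \sqrt{- \frac{131993918}{26673} - 2 i \sqrt{2}}$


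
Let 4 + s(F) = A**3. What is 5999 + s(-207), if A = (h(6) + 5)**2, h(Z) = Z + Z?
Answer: 24143564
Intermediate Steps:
h(Z) = 2*Z
A = 289 (A = (2*6 + 5)**2 = (12 + 5)**2 = 17**2 = 289)
s(F) = 24137565 (s(F) = -4 + 289**3 = -4 + 24137569 = 24137565)
5999 + s(-207) = 5999 + 24137565 = 24143564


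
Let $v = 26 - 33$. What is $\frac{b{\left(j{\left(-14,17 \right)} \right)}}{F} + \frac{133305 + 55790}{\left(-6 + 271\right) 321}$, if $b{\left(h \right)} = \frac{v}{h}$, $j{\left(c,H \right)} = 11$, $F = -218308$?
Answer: $\frac{90818211863}{40854814044} \approx 2.2229$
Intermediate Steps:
$v = -7$ ($v = 26 - 33 = -7$)
$b{\left(h \right)} = - \frac{7}{h}$
$\frac{b{\left(j{\left(-14,17 \right)} \right)}}{F} + \frac{133305 + 55790}{\left(-6 + 271\right) 321} = \frac{\left(-7\right) \frac{1}{11}}{-218308} + \frac{133305 + 55790}{\left(-6 + 271\right) 321} = \left(-7\right) \frac{1}{11} \left(- \frac{1}{218308}\right) + \frac{189095}{265 \cdot 321} = \left(- \frac{7}{11}\right) \left(- \frac{1}{218308}\right) + \frac{189095}{85065} = \frac{7}{2401388} + 189095 \cdot \frac{1}{85065} = \frac{7}{2401388} + \frac{37819}{17013} = \frac{90818211863}{40854814044}$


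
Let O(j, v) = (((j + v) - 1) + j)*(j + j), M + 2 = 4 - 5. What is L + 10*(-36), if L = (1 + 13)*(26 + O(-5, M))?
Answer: 1964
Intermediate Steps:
M = -3 (M = -2 + (4 - 5) = -2 - 1 = -3)
O(j, v) = 2*j*(-1 + v + 2*j) (O(j, v) = ((-1 + j + v) + j)*(2*j) = (-1 + v + 2*j)*(2*j) = 2*j*(-1 + v + 2*j))
L = 2324 (L = (1 + 13)*(26 + 2*(-5)*(-1 - 3 + 2*(-5))) = 14*(26 + 2*(-5)*(-1 - 3 - 10)) = 14*(26 + 2*(-5)*(-14)) = 14*(26 + 140) = 14*166 = 2324)
L + 10*(-36) = 2324 + 10*(-36) = 2324 - 360 = 1964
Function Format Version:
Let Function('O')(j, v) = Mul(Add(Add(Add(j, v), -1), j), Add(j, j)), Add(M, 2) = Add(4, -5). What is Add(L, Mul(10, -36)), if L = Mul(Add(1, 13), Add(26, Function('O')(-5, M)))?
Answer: 1964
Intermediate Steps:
M = -3 (M = Add(-2, Add(4, -5)) = Add(-2, -1) = -3)
Function('O')(j, v) = Mul(2, j, Add(-1, v, Mul(2, j))) (Function('O')(j, v) = Mul(Add(Add(-1, j, v), j), Mul(2, j)) = Mul(Add(-1, v, Mul(2, j)), Mul(2, j)) = Mul(2, j, Add(-1, v, Mul(2, j))))
L = 2324 (L = Mul(Add(1, 13), Add(26, Mul(2, -5, Add(-1, -3, Mul(2, -5))))) = Mul(14, Add(26, Mul(2, -5, Add(-1, -3, -10)))) = Mul(14, Add(26, Mul(2, -5, -14))) = Mul(14, Add(26, 140)) = Mul(14, 166) = 2324)
Add(L, Mul(10, -36)) = Add(2324, Mul(10, -36)) = Add(2324, -360) = 1964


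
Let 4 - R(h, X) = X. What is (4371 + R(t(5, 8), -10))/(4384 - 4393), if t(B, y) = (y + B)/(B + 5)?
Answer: -4385/9 ≈ -487.22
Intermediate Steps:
t(B, y) = (B + y)/(5 + B)
R(h, X) = 4 - X
(4371 + R(t(5, 8), -10))/(4384 - 4393) = (4371 + (4 - 1*(-10)))/(4384 - 4393) = (4371 + (4 + 10))/(-9) = (4371 + 14)*(-⅑) = 4385*(-⅑) = -4385/9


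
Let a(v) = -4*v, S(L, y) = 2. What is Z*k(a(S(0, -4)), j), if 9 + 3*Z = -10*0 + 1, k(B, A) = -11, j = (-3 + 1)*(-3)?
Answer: 88/3 ≈ 29.333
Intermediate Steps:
j = 6 (j = -2*(-3) = 6)
Z = -8/3 (Z = -3 + (-10*0 + 1)/3 = -3 + (0 + 1)/3 = -3 + (⅓)*1 = -3 + ⅓ = -8/3 ≈ -2.6667)
Z*k(a(S(0, -4)), j) = -8/3*(-11) = 88/3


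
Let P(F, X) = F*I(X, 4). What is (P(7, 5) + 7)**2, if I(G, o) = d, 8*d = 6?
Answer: 2401/16 ≈ 150.06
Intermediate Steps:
d = 3/4 (d = (1/8)*6 = 3/4 ≈ 0.75000)
I(G, o) = 3/4
P(F, X) = 3*F/4 (P(F, X) = F*(3/4) = 3*F/4)
(P(7, 5) + 7)**2 = ((3/4)*7 + 7)**2 = (21/4 + 7)**2 = (49/4)**2 = 2401/16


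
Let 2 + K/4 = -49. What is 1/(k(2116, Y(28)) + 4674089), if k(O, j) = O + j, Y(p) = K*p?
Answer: 1/4670493 ≈ 2.1411e-7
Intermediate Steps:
K = -204 (K = -8 + 4*(-49) = -8 - 196 = -204)
Y(p) = -204*p
1/(k(2116, Y(28)) + 4674089) = 1/((2116 - 204*28) + 4674089) = 1/((2116 - 5712) + 4674089) = 1/(-3596 + 4674089) = 1/4670493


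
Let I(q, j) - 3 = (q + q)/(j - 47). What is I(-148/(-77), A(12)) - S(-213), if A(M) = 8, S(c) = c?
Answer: 648352/3003 ≈ 215.90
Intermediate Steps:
I(q, j) = 3 + 2*q/(-47 + j) (I(q, j) = 3 + (q + q)/(j - 47) = 3 + (2*q)/(-47 + j) = 3 + 2*q/(-47 + j))
I(-148/(-77), A(12)) - S(-213) = (-141 + 2*(-148/(-77)) + 3*8)/(-47 + 8) - 1*(-213) = (-141 + 2*(-148*(-1/77)) + 24)/(-39) + 213 = -(-141 + 2*(148/77) + 24)/39 + 213 = -(-141 + 296/77 + 24)/39 + 213 = -1/39*(-8713/77) + 213 = 8713/3003 + 213 = 648352/3003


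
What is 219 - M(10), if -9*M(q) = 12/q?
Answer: 3287/15 ≈ 219.13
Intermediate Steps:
M(q) = -4/(3*q)
219 - M(10) = 219 - (-4)/(3*10) = 219 - 1*(-2/15) = 219 + 2/15 = 3287/15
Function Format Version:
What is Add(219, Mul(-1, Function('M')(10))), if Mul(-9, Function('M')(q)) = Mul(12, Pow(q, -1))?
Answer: Rational(3287, 15) ≈ 219.13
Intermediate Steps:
Function('M')(q) = Mul(Rational(-4, 3), Pow(q, -1)) (Function('M')(q) = Mul(Rational(-1, 9), Mul(12, Pow(q, -1))) = Mul(Rational(-4, 3), Pow(q, -1)))
Add(219, Mul(-1, Function('M')(10))) = Add(219, Mul(-1, Mul(Rational(-4, 3), Pow(10, -1)))) = Add(219, Mul(-1, Mul(Rational(-4, 3), Rational(1, 10)))) = Add(219, Mul(-1, Rational(-2, 15))) = Add(219, Rational(2, 15)) = Rational(3287, 15)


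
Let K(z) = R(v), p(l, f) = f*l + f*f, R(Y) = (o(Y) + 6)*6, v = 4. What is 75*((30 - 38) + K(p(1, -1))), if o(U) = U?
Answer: 3900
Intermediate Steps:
R(Y) = 36 + 6*Y (R(Y) = (Y + 6)*6 = (6 + Y)*6 = 36 + 6*Y)
p(l, f) = f² + f*l (p(l, f) = f*l + f² = f² + f*l)
K(z) = 60 (K(z) = 36 + 6*4 = 36 + 24 = 60)
75*((30 - 38) + K(p(1, -1))) = 75*((30 - 38) + 60) = 75*(-8 + 60) = 75*52 = 3900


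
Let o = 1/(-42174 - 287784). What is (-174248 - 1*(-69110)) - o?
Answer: -34691124203/329958 ≈ -1.0514e+5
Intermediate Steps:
o = -1/329958 (o = 1/(-329958) = -1/329958 ≈ -3.0307e-6)
(-174248 - 1*(-69110)) - o = (-174248 - 1*(-69110)) - 1*(-1/329958) = (-174248 + 69110) + 1/329958 = -105138 + 1/329958 = -34691124203/329958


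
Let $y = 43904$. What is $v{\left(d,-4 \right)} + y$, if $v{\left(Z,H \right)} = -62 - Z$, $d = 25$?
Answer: $43817$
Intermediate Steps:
$v{\left(d,-4 \right)} + y = \left(-62 - 25\right) + 43904 = -87 + 43904 = 43817$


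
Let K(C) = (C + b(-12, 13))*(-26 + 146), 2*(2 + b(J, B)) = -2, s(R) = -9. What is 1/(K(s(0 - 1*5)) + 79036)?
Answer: 1/77596 ≈ 1.2887e-5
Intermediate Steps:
b(J, B) = -3 (b(J, B) = -2 + (1/2)*(-2) = -2 - 1 = -3)
K(C) = -360 + 120*C (K(C) = (C - 3)*(-26 + 146) = (-3 + C)*120 = -360 + 120*C)
1/(K(s(0 - 1*5)) + 79036) = 1/((-360 + 120*(-9)) + 79036) = 1/((-360 - 1080) + 79036) = 1/(-1440 + 79036) = 1/77596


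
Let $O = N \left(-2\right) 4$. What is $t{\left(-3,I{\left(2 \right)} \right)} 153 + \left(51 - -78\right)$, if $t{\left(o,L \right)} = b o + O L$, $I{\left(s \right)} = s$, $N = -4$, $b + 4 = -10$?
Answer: $16347$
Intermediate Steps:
$b = -14$ ($b = -4 - 10 = -14$)
$O = 32$ ($O = \left(-4\right) \left(-2\right) 4 = 8 \cdot 4 = 32$)
$t{\left(o,L \right)} = - 14 o + 32 L$
$t{\left(-3,I{\left(2 \right)} \right)} 153 + \left(51 - -78\right) = \left(\left(-14\right) \left(-3\right) + 32 \cdot 2\right) 153 + \left(51 - -78\right) = \left(42 + 64\right) 153 + \left(51 + 78\right) = 106 \cdot 153 + 129 = 16218 + 129 = 16347$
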